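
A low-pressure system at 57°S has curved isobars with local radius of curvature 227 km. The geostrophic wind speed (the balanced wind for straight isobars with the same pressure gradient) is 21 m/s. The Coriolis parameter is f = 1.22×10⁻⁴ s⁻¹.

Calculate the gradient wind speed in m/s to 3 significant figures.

Around a low, centrifugal force acts outward with Coriolis, so pressure-gradient force balances both:
(1/ρ)|∂P/∂n| = fV + V²/R  →  V² + fR·V − fR·V_g = 0
With fR = 1.22×10⁻⁴ × 227×10³ m = 27.7 m/s:
V = [−fR + √((fR)² + 4 fR V_g)]/2 = [−27.7 + √(27.7² + 4×27.7×21)]/2 = 14 m/s
Subgeostrophic (V < V_g = 21 m/s), as expected around a low.

14.0 m/s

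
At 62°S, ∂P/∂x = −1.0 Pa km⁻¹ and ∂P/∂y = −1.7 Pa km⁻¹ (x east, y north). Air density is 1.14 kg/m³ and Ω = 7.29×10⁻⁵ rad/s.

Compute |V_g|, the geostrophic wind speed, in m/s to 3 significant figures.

Coriolis parameter at 62°S:
f = 2Ω sin φ = 2 × 7.29×10⁻⁵ × sin 62° = 1.29×10⁻⁴ s⁻¹
In the Southern Hemisphere f is negative: f = −1.29×10⁻⁴ s⁻¹.
Component geostrophic relations (x east, y north):
u_g = −(1/(fρ)) ∂P/∂y,  v_g = (1/(fρ)) ∂P/∂x
u_g = −(−1.7×10⁻³)/(−1.29×10⁻⁴ × 1.14) = −11.6 m/s;  v_g = (−1.0×10⁻³)/(−1.29×10⁻⁴ × 1.14) = 6.81 m/s
|V_g| = √(u_g² + v_g²) = 13.4 m/s

13.4 m/s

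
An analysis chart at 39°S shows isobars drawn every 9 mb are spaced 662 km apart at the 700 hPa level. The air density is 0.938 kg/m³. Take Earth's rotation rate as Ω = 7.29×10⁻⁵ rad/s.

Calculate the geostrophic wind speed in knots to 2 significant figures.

31 knots

Coriolis parameter at 39°S:
f = 2Ω sin φ = 2 × 7.29×10⁻⁵ × sin 39° = 9.18×10⁻⁵ s⁻¹
Pressure gradient: |∂P/∂n| = 900 Pa / 662000 m = 1.36×10⁻³ Pa/m
Geostrophic balance (pressure-gradient force = Coriolis force):
V_g = (1/(fρ)) |∂P/∂n| = 1.36×10⁻³ / (9.18×10⁻⁵ × 0.938) = 15.8 m/s
Converting: 15.8 m/s × 1.944 = 31 knots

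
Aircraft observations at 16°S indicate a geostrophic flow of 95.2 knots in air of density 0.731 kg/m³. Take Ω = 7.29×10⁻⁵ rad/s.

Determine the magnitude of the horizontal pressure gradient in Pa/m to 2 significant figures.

1.4×10⁻³ Pa/m

Coriolis parameter at 16°S:
f = 2Ω sin φ = 2 × 7.29×10⁻⁵ × sin 16° = 4.02×10⁻⁵ s⁻¹
Wind speed in SI: 95.2 knots = 49.0 m/s
Geostrophic balance rearranged: |∂P/∂n| = f ρ V_g
|∂P/∂n| = 4.02×10⁻⁵ × 0.731 × 49.0 = 1.44×10⁻³ Pa/m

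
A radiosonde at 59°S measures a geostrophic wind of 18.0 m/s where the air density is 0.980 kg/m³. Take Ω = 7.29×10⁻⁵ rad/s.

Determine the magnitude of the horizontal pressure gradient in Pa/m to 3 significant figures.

2.20×10⁻³ Pa/m

Coriolis parameter at 59°S:
f = 2Ω sin φ = 2 × 7.29×10⁻⁵ × sin 59° = 1.25×10⁻⁴ s⁻¹
Geostrophic balance rearranged: |∂P/∂n| = f ρ V_g
|∂P/∂n| = 1.25×10⁻⁴ × 0.980 × 18.0 = 2.20×10⁻³ Pa/m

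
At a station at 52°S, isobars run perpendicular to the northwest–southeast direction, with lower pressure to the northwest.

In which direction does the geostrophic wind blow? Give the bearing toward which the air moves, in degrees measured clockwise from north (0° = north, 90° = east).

The pressure-gradient force points toward the northwest (bearing 315°).
Geostrophic balance: in the Southern Hemisphere the Coriolis force deflects motion to the left, so the geostrophic wind blows 90° to the left of the pressure-gradient force (low pressure on the right).
Rotating 315° by 90° counterclockwise gives 225° — the wind blows toward the southwest.

225°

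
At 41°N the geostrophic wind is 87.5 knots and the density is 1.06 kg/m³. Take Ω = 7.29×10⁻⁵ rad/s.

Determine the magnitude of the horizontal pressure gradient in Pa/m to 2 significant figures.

4.6×10⁻³ Pa/m

Coriolis parameter at 41°N:
f = 2Ω sin φ = 2 × 7.29×10⁻⁵ × sin 41° = 9.57×10⁻⁵ s⁻¹
Wind speed in SI: 87.5 knots = 45.0 m/s
Geostrophic balance rearranged: |∂P/∂n| = f ρ V_g
|∂P/∂n| = 9.57×10⁻⁵ × 1.06 × 45.0 = 4.56×10⁻³ Pa/m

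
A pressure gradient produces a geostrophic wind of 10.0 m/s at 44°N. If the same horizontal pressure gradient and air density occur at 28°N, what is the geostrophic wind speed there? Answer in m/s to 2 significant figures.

15 m/s

With the same pressure gradient and density, V_g ∝ 1/f ∝ 1/sin φ.
V₂ = V₁ · sin φ₁ / sin φ₂ = 10.0 × sin 44° / sin 28°
V₂ = 10.0 × 0.6947/0.4695 = 15 m/s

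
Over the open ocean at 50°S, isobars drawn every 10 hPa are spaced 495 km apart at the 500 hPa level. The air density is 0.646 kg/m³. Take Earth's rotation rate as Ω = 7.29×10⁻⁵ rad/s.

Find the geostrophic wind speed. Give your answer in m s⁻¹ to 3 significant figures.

Coriolis parameter at 50°S:
f = 2Ω sin φ = 2 × 7.29×10⁻⁵ × sin 50° = 1.12×10⁻⁴ s⁻¹
Pressure gradient: |∂P/∂n| = 1000 Pa / 495000 m = 2.02×10⁻³ Pa/m
Geostrophic balance (pressure-gradient force = Coriolis force):
V_g = (1/(fρ)) |∂P/∂n| = 2.02×10⁻³ / (1.12×10⁻⁴ × 0.646) = 28.0 m/s

28.0 m s⁻¹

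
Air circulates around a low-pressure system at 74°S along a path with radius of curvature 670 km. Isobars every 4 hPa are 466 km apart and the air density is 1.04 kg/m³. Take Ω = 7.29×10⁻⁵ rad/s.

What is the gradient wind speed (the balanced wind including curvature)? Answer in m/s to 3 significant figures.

Coriolis parameter at 74°S:
f = 2Ω sin φ = 2 × 7.29×10⁻⁵ × sin 74° = 1.40×10⁻⁴ s⁻¹
Pressure gradient: |∂P/∂n| = 400 Pa / 466000 m = 8.58×10⁻⁴ Pa/m
Geostrophic speed: V_g = |∂P/∂n|/(fρ) = 8.58×10⁻⁴/(1.40×10⁻⁴ × 1.04) = 5.89 m/s
Around a low, centrifugal force acts outward with Coriolis, so pressure-gradient force balances both:
(1/ρ)|∂P/∂n| = fV + V²/R  →  V² + fR·V − fR·V_g = 0
With fR = 1.40×10⁻⁴ × 670×10³ m = 93.9 m/s:
V = [−fR + √((fR)² + 4 fR V_g)]/2 = [−93.9 + √(93.9² + 4×93.9×5.89)]/2 = 5.56 m/s
Subgeostrophic (V < V_g = 5.89 m/s), as expected around a low.

5.56 m/s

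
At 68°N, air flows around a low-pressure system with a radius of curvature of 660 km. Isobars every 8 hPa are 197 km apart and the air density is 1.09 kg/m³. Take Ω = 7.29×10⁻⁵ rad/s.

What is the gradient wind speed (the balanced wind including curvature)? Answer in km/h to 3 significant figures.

Coriolis parameter at 68°N:
f = 2Ω sin φ = 2 × 7.29×10⁻⁵ × sin 68° = 1.35×10⁻⁴ s⁻¹
Pressure gradient: |∂P/∂n| = 800 Pa / 197000 m = 4.06×10⁻³ Pa/m
Geostrophic speed: V_g = |∂P/∂n|/(fρ) = 4.06×10⁻³/(1.35×10⁻⁴ × 1.09) = 27.6 m/s
Around a low, centrifugal force acts outward with Coriolis, so pressure-gradient force balances both:
(1/ρ)|∂P/∂n| = fV + V²/R  →  V² + fR·V − fR·V_g = 0
With fR = 1.35×10⁻⁴ × 660×10³ m = 89.2 m/s:
V = [−fR + √((fR)² + 4 fR V_g)]/2 = [−89.2 + √(89.2² + 4×89.2×27.6)]/2 = 22.1 m/s
Subgeostrophic (V < V_g = 27.6 m/s), as expected around a low.
Converting: 22.1 m/s × 3.6 = 79.5 km/h

79.5 km/h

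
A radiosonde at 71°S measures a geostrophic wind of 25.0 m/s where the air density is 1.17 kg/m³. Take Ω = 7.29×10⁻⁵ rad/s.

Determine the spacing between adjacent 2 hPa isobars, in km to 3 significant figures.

49.6 km

Coriolis parameter at 71°S:
f = 2Ω sin φ = 2 × 7.29×10⁻⁵ × sin 71° = 1.38×10⁻⁴ s⁻¹
Geostrophic balance rearranged: |∂P/∂n| = f ρ V_g
|∂P/∂n| = 1.38×10⁻⁴ × 1.17 × 25.0 = 4.03×10⁻³ Pa/m
Isobar spacing: Δn = ΔP/|∂P/∂n| = 200 Pa / 4.03×10⁻³ Pa/m = 49599 m ≈ 49.6 km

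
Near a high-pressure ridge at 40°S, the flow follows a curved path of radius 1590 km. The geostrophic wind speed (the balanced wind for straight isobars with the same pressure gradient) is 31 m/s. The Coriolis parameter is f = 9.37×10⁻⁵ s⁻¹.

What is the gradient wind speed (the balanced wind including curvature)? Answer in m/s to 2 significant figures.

Around a high, pressure-gradient force acts outward with centrifugal, so Coriolis balances both:
fV = (1/ρ)|∂P/∂n| + V²/R  →  V² − fR·V + fR·V_g = 0
With fR = 9.37×10⁻⁵ × 1590×10³ m = 149 m/s:
V = [fR − √((fR)² − 4 fR V_g)]/2 = [149 − √(149² − 4×149×31)]/2 = 44 m/s
Supergeostrophic (V > V_g = 31 m/s), as expected around a high.

44 m/s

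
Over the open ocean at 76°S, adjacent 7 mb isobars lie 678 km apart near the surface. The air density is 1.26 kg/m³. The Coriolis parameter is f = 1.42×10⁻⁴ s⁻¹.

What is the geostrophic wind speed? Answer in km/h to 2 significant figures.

Pressure gradient: |∂P/∂n| = 700 Pa / 678000 m = 1.03×10⁻³ Pa/m
Geostrophic balance (pressure-gradient force = Coriolis force):
V_g = (1/(fρ)) |∂P/∂n| = 1.03×10⁻³ / (1.42×10⁻⁴ × 1.26) = 5.77 m/s
Converting: 5.77 m/s × 3.6 = 21 km/h

21 km/h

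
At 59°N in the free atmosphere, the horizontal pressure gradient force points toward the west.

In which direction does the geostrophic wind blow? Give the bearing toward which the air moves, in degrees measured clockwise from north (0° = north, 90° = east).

The pressure-gradient force points toward the west (bearing 270°).
Geostrophic balance: in the Northern Hemisphere the Coriolis force deflects motion to the right, so the geostrophic wind blows 90° to the right of the pressure-gradient force (low pressure on the left).
Rotating 270° by 90° clockwise gives 000° — the wind blows toward the north.

000°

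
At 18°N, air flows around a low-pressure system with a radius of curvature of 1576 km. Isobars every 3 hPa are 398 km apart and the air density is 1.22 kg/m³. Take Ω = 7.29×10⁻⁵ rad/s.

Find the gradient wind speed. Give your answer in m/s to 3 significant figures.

Coriolis parameter at 18°N:
f = 2Ω sin φ = 2 × 7.29×10⁻⁵ × sin 18° = 4.51×10⁻⁵ s⁻¹
Pressure gradient: |∂P/∂n| = 300 Pa / 398000 m = 7.54×10⁻⁴ Pa/m
Geostrophic speed: V_g = |∂P/∂n|/(fρ) = 7.54×10⁻⁴/(4.51×10⁻⁵ × 1.22) = 13.7 m/s
Around a low, centrifugal force acts outward with Coriolis, so pressure-gradient force balances both:
(1/ρ)|∂P/∂n| = fV + V²/R  →  V² + fR·V − fR·V_g = 0
With fR = 4.51×10⁻⁵ × 1576×10³ m = 71.0 m/s:
V = [−fR + √((fR)² + 4 fR V_g)]/2 = [−71.0 + √(71.0² + 4×71.0×13.7)]/2 = 11.8 m/s
Subgeostrophic (V < V_g = 13.7 m/s), as expected around a low.

11.8 m/s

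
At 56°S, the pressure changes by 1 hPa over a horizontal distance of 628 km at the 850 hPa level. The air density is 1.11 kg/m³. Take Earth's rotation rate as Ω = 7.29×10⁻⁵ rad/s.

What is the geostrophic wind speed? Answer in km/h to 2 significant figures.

4.3 km/h

Coriolis parameter at 56°S:
f = 2Ω sin φ = 2 × 7.29×10⁻⁵ × sin 56° = 1.21×10⁻⁴ s⁻¹
Pressure gradient: |∂P/∂n| = 100 Pa / 628000 m = 1.59×10⁻⁴ Pa/m
Geostrophic balance (pressure-gradient force = Coriolis force):
V_g = (1/(fρ)) |∂P/∂n| = 1.59×10⁻⁴ / (1.21×10⁻⁴ × 1.11) = 1.19 m/s
Converting: 1.19 m/s × 3.6 = 4.3 km/h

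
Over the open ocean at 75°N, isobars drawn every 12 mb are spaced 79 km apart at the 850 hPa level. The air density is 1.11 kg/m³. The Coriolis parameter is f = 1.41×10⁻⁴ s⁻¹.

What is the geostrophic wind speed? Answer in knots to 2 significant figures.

Pressure gradient: |∂P/∂n| = 1200 Pa / 79000 m = 1.52×10⁻² Pa/m
Geostrophic balance (pressure-gradient force = Coriolis force):
V_g = (1/(fρ)) |∂P/∂n| = 1.52×10⁻² / (1.41×10⁻⁴ × 1.11) = 97.1 m/s
Converting: 97.1 m/s × 1.944 = 190 knots

190 knots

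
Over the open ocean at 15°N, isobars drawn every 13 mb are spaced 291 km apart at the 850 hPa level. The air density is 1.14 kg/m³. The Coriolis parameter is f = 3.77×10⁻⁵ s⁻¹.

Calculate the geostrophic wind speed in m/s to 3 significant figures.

Pressure gradient: |∂P/∂n| = 1300 Pa / 291000 m = 4.47×10⁻³ Pa/m
Geostrophic balance (pressure-gradient force = Coriolis force):
V_g = (1/(fρ)) |∂P/∂n| = 4.47×10⁻³ / (3.77×10⁻⁵ × 1.14) = 104 m/s

104 m/s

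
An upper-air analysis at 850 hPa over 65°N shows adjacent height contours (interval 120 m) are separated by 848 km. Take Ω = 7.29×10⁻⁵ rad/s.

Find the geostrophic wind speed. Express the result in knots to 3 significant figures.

Coriolis parameter at 65°N:
f = 2Ω sin φ = 2 × 7.29×10⁻⁵ × sin 65° = 1.32×10⁻⁴ s⁻¹
Height gradient: |∂Z/∂n| = 120 m / 848000 m = 1.42×10⁻⁴
On a pressure surface, geostrophic balance gives V_g = (g/f)|∂Z/∂n|:
V_g = 9.81 × 1.42×10⁻⁴ / 1.32×10⁻⁴ = 10.5 m/s
Converting: 10.5 m/s × 1.944 = 20.4 knots

20.4 knots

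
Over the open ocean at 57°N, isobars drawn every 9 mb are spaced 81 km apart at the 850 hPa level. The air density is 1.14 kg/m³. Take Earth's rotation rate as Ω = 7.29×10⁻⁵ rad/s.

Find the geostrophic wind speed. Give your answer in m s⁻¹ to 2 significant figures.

80 m s⁻¹

Coriolis parameter at 57°N:
f = 2Ω sin φ = 2 × 7.29×10⁻⁵ × sin 57° = 1.22×10⁻⁴ s⁻¹
Pressure gradient: |∂P/∂n| = 900 Pa / 81000 m = 1.11×10⁻² Pa/m
Geostrophic balance (pressure-gradient force = Coriolis force):
V_g = (1/(fρ)) |∂P/∂n| = 1.11×10⁻² / (1.22×10⁻⁴ × 1.14) = 79.7 m/s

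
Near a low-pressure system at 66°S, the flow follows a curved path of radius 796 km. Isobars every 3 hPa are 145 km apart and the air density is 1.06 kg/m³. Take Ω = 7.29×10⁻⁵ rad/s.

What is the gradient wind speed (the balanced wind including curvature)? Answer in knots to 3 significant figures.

Coriolis parameter at 66°S:
f = 2Ω sin φ = 2 × 7.29×10⁻⁵ × sin 66° = 1.33×10⁻⁴ s⁻¹
Pressure gradient: |∂P/∂n| = 300 Pa / 145000 m = 2.07×10⁻³ Pa/m
Geostrophic speed: V_g = |∂P/∂n|/(fρ) = 2.07×10⁻³/(1.33×10⁻⁴ × 1.06) = 14.7 m/s
Around a low, centrifugal force acts outward with Coriolis, so pressure-gradient force balances both:
(1/ρ)|∂P/∂n| = fV + V²/R  →  V² + fR·V − fR·V_g = 0
With fR = 1.33×10⁻⁴ × 796×10³ m = 106 m/s:
V = [−fR + √((fR)² + 4 fR V_g)]/2 = [−106 + √(106² + 4×106×14.7)]/2 = 13 m/s
Subgeostrophic (V < V_g = 14.7 m/s), as expected around a low.
Converting: 13 m/s × 1.944 = 25.4 knots

25.4 knots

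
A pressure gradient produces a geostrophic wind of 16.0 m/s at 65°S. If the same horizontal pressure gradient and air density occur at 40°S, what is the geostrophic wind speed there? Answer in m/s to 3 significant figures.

With the same pressure gradient and density, V_g ∝ 1/f ∝ 1/sin φ.
V₂ = V₁ · sin φ₁ / sin φ₂ = 16.0 × sin 65° / sin 40°
V₂ = 16.0 × 0.9063/0.6428 = 22.6 m/s

22.6 m/s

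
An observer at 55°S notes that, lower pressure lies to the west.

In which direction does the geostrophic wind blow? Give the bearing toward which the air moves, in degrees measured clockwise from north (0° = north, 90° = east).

The pressure-gradient force points toward the west (bearing 270°).
Geostrophic balance: in the Southern Hemisphere the Coriolis force deflects motion to the left, so the geostrophic wind blows 90° to the left of the pressure-gradient force (low pressure on the right).
Rotating 270° by 90° counterclockwise gives 180° — the wind blows toward the south.

180°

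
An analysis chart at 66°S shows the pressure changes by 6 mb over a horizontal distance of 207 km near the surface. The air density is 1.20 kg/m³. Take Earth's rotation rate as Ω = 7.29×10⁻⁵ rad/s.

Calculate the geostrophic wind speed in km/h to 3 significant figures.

Coriolis parameter at 66°S:
f = 2Ω sin φ = 2 × 7.29×10⁻⁵ × sin 66° = 1.33×10⁻⁴ s⁻¹
Pressure gradient: |∂P/∂n| = 600 Pa / 207000 m = 2.90×10⁻³ Pa/m
Geostrophic balance (pressure-gradient force = Coriolis force):
V_g = (1/(fρ)) |∂P/∂n| = 2.90×10⁻³ / (1.33×10⁻⁴ × 1.20) = 18.1 m/s
Converting: 18.1 m/s × 3.6 = 65.3 km/h

65.3 km/h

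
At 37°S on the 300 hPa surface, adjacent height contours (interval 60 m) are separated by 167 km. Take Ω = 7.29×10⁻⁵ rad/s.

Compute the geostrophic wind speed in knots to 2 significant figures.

Coriolis parameter at 37°S:
f = 2Ω sin φ = 2 × 7.29×10⁻⁵ × sin 37° = 8.77×10⁻⁵ s⁻¹
Height gradient: |∂Z/∂n| = 60 m / 167000 m = 3.59×10⁻⁴
On a pressure surface, geostrophic balance gives V_g = (g/f)|∂Z/∂n|:
V_g = 9.81 × 3.59×10⁻⁴ / 8.77×10⁻⁵ = 40.2 m/s
Converting: 40.2 m/s × 1.944 = 78 knots

78 knots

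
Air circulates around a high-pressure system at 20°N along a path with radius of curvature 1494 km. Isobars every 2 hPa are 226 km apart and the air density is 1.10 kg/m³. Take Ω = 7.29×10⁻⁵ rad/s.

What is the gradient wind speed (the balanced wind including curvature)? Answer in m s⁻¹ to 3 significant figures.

23.6 m s⁻¹

Coriolis parameter at 20°N:
f = 2Ω sin φ = 2 × 7.29×10⁻⁵ × sin 20° = 4.99×10⁻⁵ s⁻¹
Pressure gradient: |∂P/∂n| = 200 Pa / 226000 m = 8.85×10⁻⁴ Pa/m
Geostrophic speed: V_g = |∂P/∂n|/(fρ) = 8.85×10⁻⁴/(4.99×10⁻⁵ × 1.10) = 16.1 m/s
Around a high, pressure-gradient force acts outward with centrifugal, so Coriolis balances both:
fV = (1/ρ)|∂P/∂n| + V²/R  →  V² − fR·V + fR·V_g = 0
With fR = 4.99×10⁻⁵ × 1494×10³ m = 74.5 m/s:
V = [fR − √((fR)² − 4 fR V_g)]/2 = [74.5 − √(74.5² − 4×74.5×16.1)]/2 = 23.6 m/s
Supergeostrophic (V > V_g = 16.1 m/s), as expected around a high.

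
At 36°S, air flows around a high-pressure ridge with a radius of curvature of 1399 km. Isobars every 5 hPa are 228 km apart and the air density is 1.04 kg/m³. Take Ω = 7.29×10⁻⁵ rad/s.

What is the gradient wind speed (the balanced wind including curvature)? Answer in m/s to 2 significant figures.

Coriolis parameter at 36°S:
f = 2Ω sin φ = 2 × 7.29×10⁻⁵ × sin 36° = 8.57×10⁻⁵ s⁻¹
Pressure gradient: |∂P/∂n| = 500 Pa / 228000 m = 2.19×10⁻³ Pa/m
Geostrophic speed: V_g = |∂P/∂n|/(fρ) = 2.19×10⁻³/(8.57×10⁻⁵ × 1.04) = 24.6 m/s
Around a high, pressure-gradient force acts outward with centrifugal, so Coriolis balances both:
fV = (1/ρ)|∂P/∂n| + V²/R  →  V² − fR·V + fR·V_g = 0
With fR = 8.57×10⁻⁵ × 1399×10³ m = 120 m/s:
V = [fR − √((fR)² − 4 fR V_g)]/2 = [120 − √(120² − 4×120×24.6)]/2 = 34.6 m/s
Supergeostrophic (V > V_g = 24.6 m/s), as expected around a high.

35 m/s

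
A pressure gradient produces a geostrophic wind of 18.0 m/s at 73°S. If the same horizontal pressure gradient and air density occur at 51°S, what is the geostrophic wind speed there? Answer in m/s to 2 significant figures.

22 m/s

With the same pressure gradient and density, V_g ∝ 1/f ∝ 1/sin φ.
V₂ = V₁ · sin φ₁ / sin φ₂ = 18.0 × sin 73° / sin 51°
V₂ = 18.0 × 0.9563/0.7771 = 22 m/s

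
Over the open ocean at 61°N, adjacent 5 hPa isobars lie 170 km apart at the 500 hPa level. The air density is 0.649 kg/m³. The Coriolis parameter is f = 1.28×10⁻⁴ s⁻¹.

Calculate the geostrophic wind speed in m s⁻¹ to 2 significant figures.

Pressure gradient: |∂P/∂n| = 500 Pa / 170000 m = 2.94×10⁻³ Pa/m
Geostrophic balance (pressure-gradient force = Coriolis force):
V_g = (1/(fρ)) |∂P/∂n| = 2.94×10⁻³ / (1.28×10⁻⁴ × 0.649) = 35.4 m/s

35 m s⁻¹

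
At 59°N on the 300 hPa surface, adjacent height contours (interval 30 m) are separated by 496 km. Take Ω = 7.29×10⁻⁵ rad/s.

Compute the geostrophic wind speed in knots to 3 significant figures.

Coriolis parameter at 59°N:
f = 2Ω sin φ = 2 × 7.29×10⁻⁵ × sin 59° = 1.25×10⁻⁴ s⁻¹
Height gradient: |∂Z/∂n| = 30 m / 496000 m = 6.05×10⁻⁵
On a pressure surface, geostrophic balance gives V_g = (g/f)|∂Z/∂n|:
V_g = 9.81 × 6.05×10⁻⁵ / 1.25×10⁻⁴ = 4.75 m/s
Converting: 4.75 m/s × 1.944 = 9.23 knots

9.23 knots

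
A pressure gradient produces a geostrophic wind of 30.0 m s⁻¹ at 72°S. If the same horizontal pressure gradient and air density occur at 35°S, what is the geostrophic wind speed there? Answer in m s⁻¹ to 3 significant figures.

With the same pressure gradient and density, V_g ∝ 1/f ∝ 1/sin φ.
V₂ = V₁ · sin φ₁ / sin φ₂ = 30.0 × sin 72° / sin 35°
V₂ = 30.0 × 0.9511/0.5736 = 49.7 m s⁻¹

49.7 m s⁻¹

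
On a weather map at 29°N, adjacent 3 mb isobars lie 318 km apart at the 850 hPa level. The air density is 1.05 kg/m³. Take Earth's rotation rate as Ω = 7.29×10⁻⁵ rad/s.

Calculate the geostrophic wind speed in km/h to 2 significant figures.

Coriolis parameter at 29°N:
f = 2Ω sin φ = 2 × 7.29×10⁻⁵ × sin 29° = 7.07×10⁻⁵ s⁻¹
Pressure gradient: |∂P/∂n| = 300 Pa / 318000 m = 9.43×10⁻⁴ Pa/m
Geostrophic balance (pressure-gradient force = Coriolis force):
V_g = (1/(fρ)) |∂P/∂n| = 9.43×10⁻⁴ / (7.07×10⁻⁵ × 1.05) = 12.7 m/s
Converting: 12.7 m/s × 3.6 = 46 km/h

46 km/h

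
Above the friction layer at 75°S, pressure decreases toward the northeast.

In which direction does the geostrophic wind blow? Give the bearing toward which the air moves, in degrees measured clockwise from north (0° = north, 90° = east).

The pressure-gradient force points toward the northeast (bearing 045°).
Geostrophic balance: in the Southern Hemisphere the Coriolis force deflects motion to the left, so the geostrophic wind blows 90° to the left of the pressure-gradient force (low pressure on the right).
Rotating 045° by 90° counterclockwise gives 315° — the wind blows toward the northwest.

315°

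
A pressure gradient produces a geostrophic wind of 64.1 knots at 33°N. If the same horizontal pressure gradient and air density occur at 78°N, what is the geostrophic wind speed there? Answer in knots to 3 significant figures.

With the same pressure gradient and density, V_g ∝ 1/f ∝ 1/sin φ.
V₂ = V₁ · sin φ₁ / sin φ₂ = 64.1 × sin 33° / sin 78°
V₂ = 64.1 × 0.5446/0.9781 = 35.7 knots

35.7 knots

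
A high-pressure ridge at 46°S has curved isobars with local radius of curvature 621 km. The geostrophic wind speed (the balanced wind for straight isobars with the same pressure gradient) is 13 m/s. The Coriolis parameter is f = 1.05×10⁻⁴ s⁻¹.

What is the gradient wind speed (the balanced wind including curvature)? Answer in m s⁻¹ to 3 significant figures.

17.9 m s⁻¹

Around a high, pressure-gradient force acts outward with centrifugal, so Coriolis balances both:
fV = (1/ρ)|∂P/∂n| + V²/R  →  V² − fR·V + fR·V_g = 0
With fR = 1.05×10⁻⁴ × 621×10³ m = 65.2 m/s:
V = [fR − √((fR)² − 4 fR V_g)]/2 = [65.2 − √(65.2² − 4×65.2×13)]/2 = 17.9 m/s
Supergeostrophic (V > V_g = 13 m/s), as expected around a high.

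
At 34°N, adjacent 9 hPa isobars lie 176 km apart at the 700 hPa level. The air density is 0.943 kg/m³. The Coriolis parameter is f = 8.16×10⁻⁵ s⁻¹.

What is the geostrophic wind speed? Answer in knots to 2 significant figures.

Pressure gradient: |∂P/∂n| = 900 Pa / 176000 m = 5.11×10⁻³ Pa/m
Geostrophic balance (pressure-gradient force = Coriolis force):
V_g = (1/(fρ)) |∂P/∂n| = 5.11×10⁻³ / (8.16×10⁻⁵ × 0.943) = 66.5 m/s
Converting: 66.5 m/s × 1.944 = 130 knots

130 knots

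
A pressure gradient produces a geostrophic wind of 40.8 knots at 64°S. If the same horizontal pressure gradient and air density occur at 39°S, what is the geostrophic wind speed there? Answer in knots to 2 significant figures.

58 knots

With the same pressure gradient and density, V_g ∝ 1/f ∝ 1/sin φ.
V₂ = V₁ · sin φ₁ / sin φ₂ = 40.8 × sin 64° / sin 39°
V₂ = 40.8 × 0.8988/0.6293 = 58 knots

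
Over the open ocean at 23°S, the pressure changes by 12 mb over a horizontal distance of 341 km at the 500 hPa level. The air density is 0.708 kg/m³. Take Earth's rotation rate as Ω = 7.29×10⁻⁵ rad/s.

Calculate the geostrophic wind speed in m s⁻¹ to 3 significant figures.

87.2 m s⁻¹

Coriolis parameter at 23°S:
f = 2Ω sin φ = 2 × 7.29×10⁻⁵ × sin 23° = 5.70×10⁻⁵ s⁻¹
Pressure gradient: |∂P/∂n| = 1200 Pa / 341000 m = 3.52×10⁻³ Pa/m
Geostrophic balance (pressure-gradient force = Coriolis force):
V_g = (1/(fρ)) |∂P/∂n| = 3.52×10⁻³ / (5.70×10⁻⁵ × 0.708) = 87.2 m/s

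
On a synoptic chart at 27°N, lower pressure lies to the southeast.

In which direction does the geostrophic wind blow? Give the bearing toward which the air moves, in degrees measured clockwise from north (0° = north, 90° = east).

225°

The pressure-gradient force points toward the southeast (bearing 135°).
Geostrophic balance: in the Northern Hemisphere the Coriolis force deflects motion to the right, so the geostrophic wind blows 90° to the right of the pressure-gradient force (low pressure on the left).
Rotating 135° by 90° clockwise gives 225° — the wind blows toward the southwest.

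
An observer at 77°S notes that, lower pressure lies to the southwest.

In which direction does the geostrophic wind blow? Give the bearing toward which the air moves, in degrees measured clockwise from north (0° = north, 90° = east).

The pressure-gradient force points toward the southwest (bearing 225°).
Geostrophic balance: in the Southern Hemisphere the Coriolis force deflects motion to the left, so the geostrophic wind blows 90° to the left of the pressure-gradient force (low pressure on the right).
Rotating 225° by 90° counterclockwise gives 135° — the wind blows toward the southeast.

135°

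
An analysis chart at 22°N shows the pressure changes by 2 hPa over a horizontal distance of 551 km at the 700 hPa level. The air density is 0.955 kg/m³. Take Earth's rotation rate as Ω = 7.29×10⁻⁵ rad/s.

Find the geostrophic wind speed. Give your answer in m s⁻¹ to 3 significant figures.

Coriolis parameter at 22°N:
f = 2Ω sin φ = 2 × 7.29×10⁻⁵ × sin 22° = 5.46×10⁻⁵ s⁻¹
Pressure gradient: |∂P/∂n| = 200 Pa / 551000 m = 3.63×10⁻⁴ Pa/m
Geostrophic balance (pressure-gradient force = Coriolis force):
V_g = (1/(fρ)) |∂P/∂n| = 3.63×10⁻⁴ / (5.46×10⁻⁵ × 0.955) = 6.96 m/s

6.96 m s⁻¹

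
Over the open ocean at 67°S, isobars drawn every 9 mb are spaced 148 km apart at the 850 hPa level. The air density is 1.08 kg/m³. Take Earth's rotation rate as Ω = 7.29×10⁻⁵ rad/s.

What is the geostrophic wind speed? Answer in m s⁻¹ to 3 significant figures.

42.0 m s⁻¹

Coriolis parameter at 67°S:
f = 2Ω sin φ = 2 × 7.29×10⁻⁵ × sin 67° = 1.34×10⁻⁴ s⁻¹
Pressure gradient: |∂P/∂n| = 900 Pa / 148000 m = 6.08×10⁻³ Pa/m
Geostrophic balance (pressure-gradient force = Coriolis force):
V_g = (1/(fρ)) |∂P/∂n| = 6.08×10⁻³ / (1.34×10⁻⁴ × 1.08) = 42.0 m/s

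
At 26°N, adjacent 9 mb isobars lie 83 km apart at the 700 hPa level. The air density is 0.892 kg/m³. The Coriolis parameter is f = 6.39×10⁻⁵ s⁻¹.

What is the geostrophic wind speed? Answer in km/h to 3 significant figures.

685 km/h

Pressure gradient: |∂P/∂n| = 900 Pa / 83000 m = 1.08×10⁻² Pa/m
Geostrophic balance (pressure-gradient force = Coriolis force):
V_g = (1/(fρ)) |∂P/∂n| = 1.08×10⁻² / (6.39×10⁻⁵ × 0.892) = 190 m/s
Converting: 190 m/s × 3.6 = 685 km/h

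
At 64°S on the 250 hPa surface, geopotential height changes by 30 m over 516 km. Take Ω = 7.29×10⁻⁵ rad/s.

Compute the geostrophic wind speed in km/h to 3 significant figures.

Coriolis parameter at 64°S:
f = 2Ω sin φ = 2 × 7.29×10⁻⁵ × sin 64° = 1.31×10⁻⁴ s⁻¹
Height gradient: |∂Z/∂n| = 30 m / 516000 m = 5.81×10⁻⁵
On a pressure surface, geostrophic balance gives V_g = (g/f)|∂Z/∂n|:
V_g = 9.81 × 5.81×10⁻⁵ / 1.31×10⁻⁴ = 4.35 m/s
Converting: 4.35 m/s × 3.6 = 15.7 km/h

15.7 km/h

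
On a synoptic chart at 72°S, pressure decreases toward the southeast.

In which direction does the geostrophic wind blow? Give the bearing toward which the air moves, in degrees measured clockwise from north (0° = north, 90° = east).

The pressure-gradient force points toward the southeast (bearing 135°).
Geostrophic balance: in the Southern Hemisphere the Coriolis force deflects motion to the left, so the geostrophic wind blows 90° to the left of the pressure-gradient force (low pressure on the right).
Rotating 135° by 90° counterclockwise gives 045° — the wind blows toward the northeast.

045°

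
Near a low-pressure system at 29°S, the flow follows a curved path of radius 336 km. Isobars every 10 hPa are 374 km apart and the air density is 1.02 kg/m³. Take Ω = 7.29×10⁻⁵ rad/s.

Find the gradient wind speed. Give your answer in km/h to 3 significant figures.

Coriolis parameter at 29°S:
f = 2Ω sin φ = 2 × 7.29×10⁻⁵ × sin 29° = 7.07×10⁻⁵ s⁻¹
Pressure gradient: |∂P/∂n| = 1000 Pa / 374000 m = 2.67×10⁻³ Pa/m
Geostrophic speed: V_g = |∂P/∂n|/(fρ) = 2.67×10⁻³/(7.07×10⁻⁵ × 1.02) = 37.1 m/s
Around a low, centrifugal force acts outward with Coriolis, so pressure-gradient force balances both:
(1/ρ)|∂P/∂n| = fV + V²/R  →  V² + fR·V − fR·V_g = 0
With fR = 7.07×10⁻⁵ × 336×10³ m = 23.8 m/s:
V = [−fR + √((fR)² + 4 fR V_g)]/2 = [−23.8 + √(23.8² + 4×23.8×37.1)]/2 = 20.1 m/s
Subgeostrophic (V < V_g = 37.1 m/s), as expected around a low.
Converting: 20.1 m/s × 3.6 = 72.3 km/h

72.3 km/h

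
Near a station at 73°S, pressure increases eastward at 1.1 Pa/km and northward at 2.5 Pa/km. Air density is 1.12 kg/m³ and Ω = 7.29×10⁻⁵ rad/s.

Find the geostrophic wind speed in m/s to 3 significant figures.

Coriolis parameter at 73°S:
f = 2Ω sin φ = 2 × 7.29×10⁻⁵ × sin 73° = 1.39×10⁻⁴ s⁻¹
In the Southern Hemisphere f is negative: f = −1.39×10⁻⁴ s⁻¹.
Component geostrophic relations (x east, y north):
u_g = −(1/(fρ)) ∂P/∂y,  v_g = (1/(fρ)) ∂P/∂x
u_g = −(2.5×10⁻³)/(−1.39×10⁻⁴ × 1.12) = 16.0 m/s;  v_g = (1.1×10⁻³)/(−1.39×10⁻⁴ × 1.12) = −7.04 m/s
|V_g| = √(u_g² + v_g²) = 17.5 m/s

17.5 m/s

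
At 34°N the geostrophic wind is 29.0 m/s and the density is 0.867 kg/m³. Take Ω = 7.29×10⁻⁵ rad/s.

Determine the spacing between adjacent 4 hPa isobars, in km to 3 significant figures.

Coriolis parameter at 34°N:
f = 2Ω sin φ = 2 × 7.29×10⁻⁵ × sin 34° = 8.15×10⁻⁵ s⁻¹
Geostrophic balance rearranged: |∂P/∂n| = f ρ V_g
|∂P/∂n| = 8.15×10⁻⁵ × 0.867 × 29.0 = 2.05×10⁻³ Pa/m
Isobar spacing: Δn = ΔP/|∂P/∂n| = 400 Pa / 2.05×10⁻³ Pa/m = 195130 m ≈ 195 km

195 km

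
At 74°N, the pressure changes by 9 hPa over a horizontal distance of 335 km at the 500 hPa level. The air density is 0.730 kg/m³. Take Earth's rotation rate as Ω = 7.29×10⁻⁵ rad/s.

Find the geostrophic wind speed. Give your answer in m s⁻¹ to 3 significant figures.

Coriolis parameter at 74°N:
f = 2Ω sin φ = 2 × 7.29×10⁻⁵ × sin 74° = 1.40×10⁻⁴ s⁻¹
Pressure gradient: |∂P/∂n| = 900 Pa / 335000 m = 2.69×10⁻³ Pa/m
Geostrophic balance (pressure-gradient force = Coriolis force):
V_g = (1/(fρ)) |∂P/∂n| = 2.69×10⁻³ / (1.40×10⁻⁴ × 0.730) = 26.3 m/s

26.3 m s⁻¹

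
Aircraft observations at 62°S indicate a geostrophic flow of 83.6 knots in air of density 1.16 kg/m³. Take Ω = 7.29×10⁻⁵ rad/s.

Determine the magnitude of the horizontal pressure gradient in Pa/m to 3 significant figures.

6.42×10⁻³ Pa/m

Coriolis parameter at 62°S:
f = 2Ω sin φ = 2 × 7.29×10⁻⁵ × sin 62° = 1.29×10⁻⁴ s⁻¹
Wind speed in SI: 83.6 knots = 43.0 m/s
Geostrophic balance rearranged: |∂P/∂n| = f ρ V_g
|∂P/∂n| = 1.29×10⁻⁴ × 1.16 × 43.0 = 6.42×10⁻³ Pa/m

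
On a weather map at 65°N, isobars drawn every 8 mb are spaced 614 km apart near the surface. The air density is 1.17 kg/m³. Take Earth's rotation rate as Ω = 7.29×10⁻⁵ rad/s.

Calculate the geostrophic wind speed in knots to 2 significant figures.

Coriolis parameter at 65°N:
f = 2Ω sin φ = 2 × 7.29×10⁻⁵ × sin 65° = 1.32×10⁻⁴ s⁻¹
Pressure gradient: |∂P/∂n| = 800 Pa / 614000 m = 1.30×10⁻³ Pa/m
Geostrophic balance (pressure-gradient force = Coriolis force):
V_g = (1/(fρ)) |∂P/∂n| = 1.30×10⁻³ / (1.32×10⁻⁴ × 1.17) = 8.43 m/s
Converting: 8.43 m/s × 1.944 = 16 knots

16 knots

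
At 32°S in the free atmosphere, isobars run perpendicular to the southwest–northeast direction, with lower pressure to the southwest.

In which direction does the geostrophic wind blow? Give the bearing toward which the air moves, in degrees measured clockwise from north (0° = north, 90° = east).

135°

The pressure-gradient force points toward the southwest (bearing 225°).
Geostrophic balance: in the Southern Hemisphere the Coriolis force deflects motion to the left, so the geostrophic wind blows 90° to the left of the pressure-gradient force (low pressure on the right).
Rotating 225° by 90° counterclockwise gives 135° — the wind blows toward the southeast.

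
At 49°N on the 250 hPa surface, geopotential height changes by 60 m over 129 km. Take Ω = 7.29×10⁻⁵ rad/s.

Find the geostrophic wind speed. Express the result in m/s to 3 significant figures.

Coriolis parameter at 49°N:
f = 2Ω sin φ = 2 × 7.29×10⁻⁵ × sin 49° = 1.10×10⁻⁴ s⁻¹
Height gradient: |∂Z/∂n| = 60 m / 129000 m = 4.65×10⁻⁴
On a pressure surface, geostrophic balance gives V_g = (g/f)|∂Z/∂n|:
V_g = 9.81 × 4.65×10⁻⁴ / 1.10×10⁻⁴ = 41.5 m/s

41.5 m/s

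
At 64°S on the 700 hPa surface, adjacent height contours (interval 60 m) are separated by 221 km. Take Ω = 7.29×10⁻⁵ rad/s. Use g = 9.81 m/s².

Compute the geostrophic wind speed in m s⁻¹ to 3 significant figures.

20.3 m s⁻¹

Coriolis parameter at 64°S:
f = 2Ω sin φ = 2 × 7.29×10⁻⁵ × sin 64° = 1.31×10⁻⁴ s⁻¹
Height gradient: |∂Z/∂n| = 60 m / 221000 m = 2.71×10⁻⁴
On a pressure surface, geostrophic balance gives V_g = (g/f)|∂Z/∂n|:
V_g = 9.81 × 2.71×10⁻⁴ / 1.31×10⁻⁴ = 20.3 m/s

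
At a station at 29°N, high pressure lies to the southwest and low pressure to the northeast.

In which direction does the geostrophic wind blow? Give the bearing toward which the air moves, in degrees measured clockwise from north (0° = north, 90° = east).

135°

The pressure-gradient force points toward the northeast (bearing 045°).
Geostrophic balance: in the Northern Hemisphere the Coriolis force deflects motion to the right, so the geostrophic wind blows 90° to the right of the pressure-gradient force (low pressure on the left).
Rotating 045° by 90° clockwise gives 135° — the wind blows toward the southeast.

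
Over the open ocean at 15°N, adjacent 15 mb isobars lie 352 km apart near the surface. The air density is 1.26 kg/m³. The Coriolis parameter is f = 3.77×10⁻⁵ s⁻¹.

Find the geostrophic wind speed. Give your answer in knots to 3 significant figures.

Pressure gradient: |∂P/∂n| = 1500 Pa / 352000 m = 4.26×10⁻³ Pa/m
Geostrophic balance (pressure-gradient force = Coriolis force):
V_g = (1/(fρ)) |∂P/∂n| = 4.26×10⁻³ / (3.77×10⁻⁵ × 1.26) = 89.7 m/s
Converting: 89.7 m/s × 1.944 = 174 knots

174 knots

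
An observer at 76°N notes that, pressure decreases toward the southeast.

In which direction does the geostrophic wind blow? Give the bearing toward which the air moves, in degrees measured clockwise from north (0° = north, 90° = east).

225°

The pressure-gradient force points toward the southeast (bearing 135°).
Geostrophic balance: in the Northern Hemisphere the Coriolis force deflects motion to the right, so the geostrophic wind blows 90° to the right of the pressure-gradient force (low pressure on the left).
Rotating 135° by 90° clockwise gives 225° — the wind blows toward the southwest.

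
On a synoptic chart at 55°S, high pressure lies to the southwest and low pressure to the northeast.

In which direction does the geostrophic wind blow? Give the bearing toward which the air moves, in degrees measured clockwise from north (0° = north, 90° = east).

315°

The pressure-gradient force points toward the northeast (bearing 045°).
Geostrophic balance: in the Southern Hemisphere the Coriolis force deflects motion to the left, so the geostrophic wind blows 90° to the left of the pressure-gradient force (low pressure on the right).
Rotating 045° by 90° counterclockwise gives 315° — the wind blows toward the northwest.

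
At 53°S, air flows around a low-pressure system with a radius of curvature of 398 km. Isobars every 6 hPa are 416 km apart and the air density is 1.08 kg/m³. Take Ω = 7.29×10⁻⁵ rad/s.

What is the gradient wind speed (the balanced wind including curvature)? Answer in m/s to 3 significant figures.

9.52 m/s

Coriolis parameter at 53°S:
f = 2Ω sin φ = 2 × 7.29×10⁻⁵ × sin 53° = 1.16×10⁻⁴ s⁻¹
Pressure gradient: |∂P/∂n| = 600 Pa / 416000 m = 1.44×10⁻³ Pa/m
Geostrophic speed: V_g = |∂P/∂n|/(fρ) = 1.44×10⁻³/(1.16×10⁻⁴ × 1.08) = 11.5 m/s
Around a low, centrifugal force acts outward with Coriolis, so pressure-gradient force balances both:
(1/ρ)|∂P/∂n| = fV + V²/R  →  V² + fR·V − fR·V_g = 0
With fR = 1.16×10⁻⁴ × 398×10³ m = 46.3 m/s:
V = [−fR + √((fR)² + 4 fR V_g)]/2 = [−46.3 + √(46.3² + 4×46.3×11.5)]/2 = 9.52 m/s
Subgeostrophic (V < V_g = 11.5 m/s), as expected around a low.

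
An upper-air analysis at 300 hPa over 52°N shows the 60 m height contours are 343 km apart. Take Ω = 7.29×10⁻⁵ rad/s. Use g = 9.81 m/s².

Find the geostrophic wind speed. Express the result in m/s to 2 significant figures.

Coriolis parameter at 52°N:
f = 2Ω sin φ = 2 × 7.29×10⁻⁵ × sin 52° = 1.15×10⁻⁴ s⁻¹
Height gradient: |∂Z/∂n| = 60 m / 343000 m = 1.75×10⁻⁴
On a pressure surface, geostrophic balance gives V_g = (g/f)|∂Z/∂n|:
V_g = 9.81 × 1.75×10⁻⁴ / 1.15×10⁻⁴ = 14.9 m/s

15 m/s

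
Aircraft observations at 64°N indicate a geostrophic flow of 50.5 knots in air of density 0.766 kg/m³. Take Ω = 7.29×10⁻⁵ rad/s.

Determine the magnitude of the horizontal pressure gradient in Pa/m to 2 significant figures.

2.6×10⁻³ Pa/m

Coriolis parameter at 64°N:
f = 2Ω sin φ = 2 × 7.29×10⁻⁵ × sin 64° = 1.31×10⁻⁴ s⁻¹
Wind speed in SI: 50.5 knots = 26.0 m/s
Geostrophic balance rearranged: |∂P/∂n| = f ρ V_g
|∂P/∂n| = 1.31×10⁻⁴ × 0.766 × 26.0 = 2.61×10⁻³ Pa/m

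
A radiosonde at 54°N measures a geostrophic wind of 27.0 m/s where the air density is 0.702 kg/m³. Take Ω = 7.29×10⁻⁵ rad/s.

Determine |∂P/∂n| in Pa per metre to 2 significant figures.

2.2×10⁻³ Pa/m

Coriolis parameter at 54°N:
f = 2Ω sin φ = 2 × 7.29×10⁻⁵ × sin 54° = 1.18×10⁻⁴ s⁻¹
Geostrophic balance rearranged: |∂P/∂n| = f ρ V_g
|∂P/∂n| = 1.18×10⁻⁴ × 0.702 × 27.0 = 2.24×10⁻³ Pa/m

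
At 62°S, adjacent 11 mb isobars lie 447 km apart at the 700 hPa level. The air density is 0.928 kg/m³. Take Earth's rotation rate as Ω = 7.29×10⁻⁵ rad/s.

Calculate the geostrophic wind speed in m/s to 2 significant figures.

Coriolis parameter at 62°S:
f = 2Ω sin φ = 2 × 7.29×10⁻⁵ × sin 62° = 1.29×10⁻⁴ s⁻¹
Pressure gradient: |∂P/∂n| = 1100 Pa / 447000 m = 2.46×10⁻³ Pa/m
Geostrophic balance (pressure-gradient force = Coriolis force):
V_g = (1/(fρ)) |∂P/∂n| = 2.46×10⁻³ / (1.29×10⁻⁴ × 0.928) = 20.6 m/s

21 m/s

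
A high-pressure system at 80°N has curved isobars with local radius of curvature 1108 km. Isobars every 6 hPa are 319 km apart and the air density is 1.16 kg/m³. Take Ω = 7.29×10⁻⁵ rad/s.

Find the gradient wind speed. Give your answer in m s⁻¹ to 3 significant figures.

Coriolis parameter at 80°N:
f = 2Ω sin φ = 2 × 7.29×10⁻⁵ × sin 80° = 1.44×10⁻⁴ s⁻¹
Pressure gradient: |∂P/∂n| = 600 Pa / 319000 m = 1.88×10⁻³ Pa/m
Geostrophic speed: V_g = |∂P/∂n|/(fρ) = 1.88×10⁻³/(1.44×10⁻⁴ × 1.16) = 11.3 m/s
Around a high, pressure-gradient force acts outward with centrifugal, so Coriolis balances both:
fV = (1/ρ)|∂P/∂n| + V²/R  →  V² − fR·V + fR·V_g = 0
With fR = 1.44×10⁻⁴ × 1108×10³ m = 159 m/s:
V = [fR − √((fR)² − 4 fR V_g)]/2 = [159 − √(159² − 4×159×11.3)]/2 = 12.2 m/s
Supergeostrophic (V > V_g = 11.3 m/s), as expected around a high.

12.2 m s⁻¹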